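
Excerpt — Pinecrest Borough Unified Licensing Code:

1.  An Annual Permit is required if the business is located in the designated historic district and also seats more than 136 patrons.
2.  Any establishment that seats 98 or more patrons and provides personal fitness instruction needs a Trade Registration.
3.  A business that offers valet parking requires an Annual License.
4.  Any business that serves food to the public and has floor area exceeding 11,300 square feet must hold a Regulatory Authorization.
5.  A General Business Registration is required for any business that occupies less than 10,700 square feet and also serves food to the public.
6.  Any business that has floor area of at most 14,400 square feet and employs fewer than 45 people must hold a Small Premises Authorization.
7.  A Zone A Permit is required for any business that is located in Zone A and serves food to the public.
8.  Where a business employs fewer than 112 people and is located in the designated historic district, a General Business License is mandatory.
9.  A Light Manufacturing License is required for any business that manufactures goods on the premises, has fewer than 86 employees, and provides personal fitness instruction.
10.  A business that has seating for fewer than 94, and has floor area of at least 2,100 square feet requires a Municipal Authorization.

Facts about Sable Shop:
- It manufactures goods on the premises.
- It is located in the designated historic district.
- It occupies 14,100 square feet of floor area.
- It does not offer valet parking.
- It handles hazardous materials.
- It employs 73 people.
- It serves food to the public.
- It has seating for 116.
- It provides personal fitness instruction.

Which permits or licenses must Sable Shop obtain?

General Business License, Light Manufacturing License, Regulatory Authorization, Trade Registration

1. is located in the designated historic district; seating 116 ≤ 136 → Annual Permit not required.
2. seating 116 ≥ 98; provides personal fitness instruction → Trade Registration required.
3. does not offer valet parking → Annual License not required.
4. serves food to the public; floor area 14,100 square feet > 11,300 square feet → Regulatory Authorization required.
5. floor area 14,100 square feet ≥ 10,700 square feet; serves food to the public → General Business Registration not required.
6. floor area 14,100 square feet ≤ 14,400 square feet; employees 73 ≥ 45 → Small Premises Authorization not required.
7. is located in the designated historic district (not: is located in Zone A); serves food to the public → Zone A Permit not required.
8. employees 73 < 112; is located in the designated historic district → General Business License required.
9. manufactures goods on the premises; employees 73 < 86; provides personal fitness instruction → Light Manufacturing License required.
10. seating 116 ≥ 94; floor area 14,100 square feet ≥ 2,100 square feet → Municipal Authorization not required.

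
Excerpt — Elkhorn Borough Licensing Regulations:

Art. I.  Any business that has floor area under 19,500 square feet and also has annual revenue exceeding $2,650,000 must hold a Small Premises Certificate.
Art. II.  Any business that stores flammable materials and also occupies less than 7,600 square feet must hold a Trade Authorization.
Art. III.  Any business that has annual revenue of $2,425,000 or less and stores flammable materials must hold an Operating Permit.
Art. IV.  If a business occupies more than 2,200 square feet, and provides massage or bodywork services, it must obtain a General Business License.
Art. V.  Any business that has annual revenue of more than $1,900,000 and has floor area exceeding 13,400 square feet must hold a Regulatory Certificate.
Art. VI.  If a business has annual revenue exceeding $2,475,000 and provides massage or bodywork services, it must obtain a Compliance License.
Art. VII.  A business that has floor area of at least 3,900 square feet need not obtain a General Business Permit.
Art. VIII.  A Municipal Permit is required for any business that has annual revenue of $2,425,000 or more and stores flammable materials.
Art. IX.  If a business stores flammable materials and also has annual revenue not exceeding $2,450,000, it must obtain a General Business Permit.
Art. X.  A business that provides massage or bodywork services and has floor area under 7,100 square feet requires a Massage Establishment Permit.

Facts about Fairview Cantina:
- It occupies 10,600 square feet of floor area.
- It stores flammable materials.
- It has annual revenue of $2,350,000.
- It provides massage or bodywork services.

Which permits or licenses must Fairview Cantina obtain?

General Business License, Operating Permit

Art. I. floor area 10,600 square feet < 19,500 square feet; revenue $2,350,000 ≤ $2,650,000 → Small Premises Certificate not required.
Art. II. stores flammable materials; floor area 10,600 square feet ≥ 7,600 square feet → Trade Authorization not required.
Art. III. revenue $2,350,000 ≤ $2,425,000; stores flammable materials → Operating Permit required.
Art. IV. floor area 10,600 square feet > 2,200 square feet; provides massage or bodywork services → General Business License required.
Art. V. revenue $2,350,000 > $1,900,000; floor area 10,600 square feet ≤ 13,400 square feet → Regulatory Certificate not required.
Art. VI. revenue $2,350,000 ≤ $2,475,000; provides massage or bodywork services → Compliance License not required.
Art. VII. floor area 10,600 square feet ≥ 3,900 square feet → exempt from General Business Permit.
Art. VIII. revenue $2,350,000 < $2,425,000; stores flammable materials → Municipal Permit not required.
Art. IX. stores flammable materials; revenue $2,350,000 ≤ $2,450,000 → General Business Permit required.
Art. X. provides massage or bodywork services; floor area 10,600 square feet ≥ 7,100 square feet → Massage Establishment Permit not required.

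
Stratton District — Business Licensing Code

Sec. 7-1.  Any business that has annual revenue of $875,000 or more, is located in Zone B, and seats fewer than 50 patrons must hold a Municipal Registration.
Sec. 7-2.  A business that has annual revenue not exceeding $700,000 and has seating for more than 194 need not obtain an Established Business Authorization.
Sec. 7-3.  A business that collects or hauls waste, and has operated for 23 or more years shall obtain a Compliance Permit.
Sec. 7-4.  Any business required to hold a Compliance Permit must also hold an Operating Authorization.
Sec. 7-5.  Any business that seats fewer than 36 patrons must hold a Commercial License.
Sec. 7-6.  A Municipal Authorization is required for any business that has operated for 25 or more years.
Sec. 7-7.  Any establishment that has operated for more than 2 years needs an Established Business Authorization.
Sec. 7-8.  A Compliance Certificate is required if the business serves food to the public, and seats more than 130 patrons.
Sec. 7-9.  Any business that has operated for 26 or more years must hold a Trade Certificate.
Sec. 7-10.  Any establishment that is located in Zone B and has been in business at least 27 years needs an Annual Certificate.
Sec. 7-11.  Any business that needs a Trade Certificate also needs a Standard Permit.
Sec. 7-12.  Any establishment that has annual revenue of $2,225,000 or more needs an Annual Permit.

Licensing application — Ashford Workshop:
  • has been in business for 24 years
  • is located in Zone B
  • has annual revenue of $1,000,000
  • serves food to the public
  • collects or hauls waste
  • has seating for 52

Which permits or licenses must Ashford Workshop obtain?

Sec. 7-1. revenue $1,000,000 ≥ $875,000; is located in Zone B; seating 52 ≥ 50 → Municipal Registration not required.
Sec. 7-2. revenue $1,000,000 > $700,000; seating 52 ≤ 194 → Established Business Authorization exemption does not apply.
Sec. 7-3. collects or hauls waste; years in business 24 ≥ 23 → Compliance Permit required.
Sec. 7-4. Compliance Permit is required → Operating Authorization also required.
Sec. 7-5. seating 52 ≥ 36 → Commercial License not required.
Sec. 7-6. years in business 24 < 25 → Municipal Authorization not required.
Sec. 7-7. years in business 24 > 2 → Established Business Authorization required.
Sec. 7-8. serves food to the public; seating 52 ≤ 130 → Compliance Certificate not required.
Sec. 7-9. years in business 24 < 26 → Trade Certificate not required.
Sec. 7-10. is located in Zone B; years in business 24 < 27 → Annual Certificate not required.
Sec. 7-11. Trade Certificate is not required → no effect.
Sec. 7-12. revenue $1,000,000 < $2,225,000 → Annual Permit not required.

Compliance Permit, Established Business Authorization, Operating Authorization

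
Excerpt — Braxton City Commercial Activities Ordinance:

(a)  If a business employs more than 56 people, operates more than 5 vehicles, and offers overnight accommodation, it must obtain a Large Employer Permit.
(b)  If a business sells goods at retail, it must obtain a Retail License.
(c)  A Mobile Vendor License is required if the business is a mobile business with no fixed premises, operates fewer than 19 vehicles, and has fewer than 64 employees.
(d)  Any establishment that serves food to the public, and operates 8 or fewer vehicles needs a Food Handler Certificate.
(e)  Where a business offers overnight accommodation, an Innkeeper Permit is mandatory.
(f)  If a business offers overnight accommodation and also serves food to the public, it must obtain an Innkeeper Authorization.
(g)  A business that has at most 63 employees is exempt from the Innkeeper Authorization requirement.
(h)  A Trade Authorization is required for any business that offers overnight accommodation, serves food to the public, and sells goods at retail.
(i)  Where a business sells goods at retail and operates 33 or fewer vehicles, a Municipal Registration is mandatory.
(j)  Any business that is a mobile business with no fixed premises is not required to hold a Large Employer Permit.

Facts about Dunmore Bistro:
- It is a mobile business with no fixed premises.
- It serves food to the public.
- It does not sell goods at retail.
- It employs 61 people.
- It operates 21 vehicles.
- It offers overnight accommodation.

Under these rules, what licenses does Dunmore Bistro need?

(a) employees 61 > 56; vehicles 21 > 5; offers overnight accommodation → Large Employer Permit required.
(b) does not sell goods at retail → Retail License not required.
(c) is a mobile business with no fixed premises; vehicles 21 ≥ 19; employees 61 < 64 → Mobile Vendor License not required.
(d) serves food to the public; vehicles 21 > 8 → Food Handler Certificate not required.
(e) offers overnight accommodation → Innkeeper Permit required.
(f) offers overnight accommodation; serves food to the public → Innkeeper Authorization required.
(g) employees 61 ≤ 63 → exempt from Innkeeper Authorization.
(h) offers overnight accommodation; serves food to the public; does not sell goods at retail → Trade Authorization not required.
(i) does not sell goods at retail; vehicles 21 ≤ 33 → Municipal Registration not required.
(j) is a mobile business with no fixed premises → exempt from Large Employer Permit.

Innkeeper Permit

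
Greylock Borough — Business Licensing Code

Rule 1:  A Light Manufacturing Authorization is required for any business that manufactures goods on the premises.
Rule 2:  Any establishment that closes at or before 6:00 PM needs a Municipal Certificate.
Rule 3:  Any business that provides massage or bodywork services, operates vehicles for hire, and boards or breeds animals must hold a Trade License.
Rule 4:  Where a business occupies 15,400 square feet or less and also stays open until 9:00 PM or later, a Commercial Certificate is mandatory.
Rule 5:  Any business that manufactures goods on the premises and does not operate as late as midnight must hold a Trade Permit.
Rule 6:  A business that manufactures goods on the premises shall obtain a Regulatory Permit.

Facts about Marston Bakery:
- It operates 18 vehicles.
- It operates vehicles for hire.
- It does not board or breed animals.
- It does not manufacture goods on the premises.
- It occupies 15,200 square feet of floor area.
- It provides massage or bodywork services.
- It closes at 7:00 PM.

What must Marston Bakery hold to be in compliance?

Rule 1: does not manufacture goods on the premises → Light Manufacturing Authorization not required.
Rule 2: closes 7:00 PM, after 6:00 PM → Municipal Certificate not required.
Rule 3: provides massage or bodywork services; operates vehicles for hire; does not board or breed animals → Trade License not required.
Rule 4: floor area 15,200 square feet ≤ 15,400 square feet; closes 7:00 PM, at/before 9:00 PM → Commercial Certificate not required.
Rule 5: does not manufacture goods on the premises; closes 7:00 PM, at/before midnight → Trade Permit not required.
Rule 6: does not manufacture goods on the premises → Regulatory Permit not required.

None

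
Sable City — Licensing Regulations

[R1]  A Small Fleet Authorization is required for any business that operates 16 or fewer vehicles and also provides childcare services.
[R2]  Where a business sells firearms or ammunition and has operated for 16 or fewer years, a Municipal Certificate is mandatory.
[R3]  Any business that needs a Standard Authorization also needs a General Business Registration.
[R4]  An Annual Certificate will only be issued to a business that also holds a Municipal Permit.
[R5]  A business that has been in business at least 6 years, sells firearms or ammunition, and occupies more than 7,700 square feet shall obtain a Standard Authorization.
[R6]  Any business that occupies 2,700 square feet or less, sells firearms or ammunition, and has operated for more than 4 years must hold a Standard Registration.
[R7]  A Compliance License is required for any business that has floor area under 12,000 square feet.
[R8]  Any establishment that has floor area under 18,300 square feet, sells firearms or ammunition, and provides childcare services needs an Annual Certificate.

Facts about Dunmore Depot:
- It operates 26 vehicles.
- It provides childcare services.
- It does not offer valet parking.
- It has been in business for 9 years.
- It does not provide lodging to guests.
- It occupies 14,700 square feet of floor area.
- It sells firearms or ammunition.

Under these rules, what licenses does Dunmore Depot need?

[R1] vehicles 26 > 16; provides childcare services → Small Fleet Authorization not required.
[R2] sells firearms or ammunition; years in business 9 ≤ 16 → Municipal Certificate required.
[R3] Standard Authorization is required → General Business Registration also required.
[R4] Annual Certificate is required → Municipal Permit also required.
[R5] years in business 9 ≥ 6; sells firearms or ammunition; floor area 14,700 square feet > 7,700 square feet → Standard Authorization required.
[R6] floor area 14,700 square feet > 2,700 square feet; sells firearms or ammunition; years in business 9 > 4 → Standard Registration not required.
[R7] floor area 14,700 square feet ≥ 12,000 square feet → Compliance License not required.
[R8] floor area 14,700 square feet < 18,300 square feet; sells firearms or ammunition; provides childcare services → Annual Certificate required.

Annual Certificate, General Business Registration, Municipal Certificate, Municipal Permit, Standard Authorization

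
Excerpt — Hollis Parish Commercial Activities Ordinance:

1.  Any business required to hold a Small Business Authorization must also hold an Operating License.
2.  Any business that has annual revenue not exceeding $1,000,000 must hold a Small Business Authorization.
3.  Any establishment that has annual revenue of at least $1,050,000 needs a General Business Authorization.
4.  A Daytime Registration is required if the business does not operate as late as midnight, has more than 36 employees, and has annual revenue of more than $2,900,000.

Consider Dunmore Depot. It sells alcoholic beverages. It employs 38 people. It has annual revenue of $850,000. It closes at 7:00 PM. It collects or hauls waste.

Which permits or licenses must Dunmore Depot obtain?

Operating License, Small Business Authorization

1. Small Business Authorization is required → Operating License also required.
2. revenue $850,000 ≤ $1,000,000 → Small Business Authorization required.
3. revenue $850,000 < $1,050,000 → General Business Authorization not required.
4. closes 7:00 PM, at/before midnight; employees 38 > 36; revenue $850,000 ≤ $2,900,000 → Daytime Registration not required.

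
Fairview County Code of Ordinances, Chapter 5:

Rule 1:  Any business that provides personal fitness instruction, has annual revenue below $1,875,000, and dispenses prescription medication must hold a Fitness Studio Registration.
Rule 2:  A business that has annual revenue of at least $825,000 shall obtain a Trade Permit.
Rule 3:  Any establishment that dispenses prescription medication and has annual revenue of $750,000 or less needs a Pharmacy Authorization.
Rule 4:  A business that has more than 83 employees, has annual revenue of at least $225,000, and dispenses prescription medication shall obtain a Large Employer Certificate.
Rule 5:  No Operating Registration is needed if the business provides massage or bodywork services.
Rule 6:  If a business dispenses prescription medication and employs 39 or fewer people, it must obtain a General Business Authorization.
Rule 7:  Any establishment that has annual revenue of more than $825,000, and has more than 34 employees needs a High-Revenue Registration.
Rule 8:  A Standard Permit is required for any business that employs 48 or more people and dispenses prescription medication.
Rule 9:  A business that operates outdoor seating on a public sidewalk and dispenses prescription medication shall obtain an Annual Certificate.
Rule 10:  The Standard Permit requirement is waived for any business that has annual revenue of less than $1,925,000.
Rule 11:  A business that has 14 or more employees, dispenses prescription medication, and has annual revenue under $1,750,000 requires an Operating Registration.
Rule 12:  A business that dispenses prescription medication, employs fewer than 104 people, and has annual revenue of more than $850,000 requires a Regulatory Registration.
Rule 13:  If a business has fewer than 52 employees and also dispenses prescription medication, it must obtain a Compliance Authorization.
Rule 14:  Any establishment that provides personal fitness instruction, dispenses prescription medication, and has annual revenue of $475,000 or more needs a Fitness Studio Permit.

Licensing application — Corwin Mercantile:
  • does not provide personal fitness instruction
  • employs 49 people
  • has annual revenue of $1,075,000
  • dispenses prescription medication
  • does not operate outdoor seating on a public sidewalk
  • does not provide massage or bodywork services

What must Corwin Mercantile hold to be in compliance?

Rule 1: does not provide personal fitness instruction; revenue $1,075,000 < $1,875,000; dispenses prescription medication → Fitness Studio Registration not required.
Rule 2: revenue $1,075,000 ≥ $825,000 → Trade Permit required.
Rule 3: dispenses prescription medication; revenue $1,075,000 > $750,000 → Pharmacy Authorization not required.
Rule 4: employees 49 ≤ 83; revenue $1,075,000 ≥ $225,000; dispenses prescription medication → Large Employer Certificate not required.
Rule 5: does not provide massage or bodywork services → Operating Registration exemption does not apply.
Rule 6: dispenses prescription medication; employees 49 > 39 → General Business Authorization not required.
Rule 7: revenue $1,075,000 > $825,000; employees 49 > 34 → High-Revenue Registration required.
Rule 8: employees 49 ≥ 48; dispenses prescription medication → Standard Permit required.
Rule 9: does not operate outdoor seating on a public sidewalk; dispenses prescription medication → Annual Certificate not required.
Rule 10: revenue $1,075,000 < $1,925,000 → exempt from Standard Permit.
Rule 11: employees 49 ≥ 14; dispenses prescription medication; revenue $1,075,000 < $1,750,000 → Operating Registration required.
Rule 12: dispenses prescription medication; employees 49 < 104; revenue $1,075,000 > $850,000 → Regulatory Registration required.
Rule 13: employees 49 < 52; dispenses prescription medication → Compliance Authorization required.
Rule 14: does not provide personal fitness instruction; dispenses prescription medication; revenue $1,075,000 ≥ $475,000 → Fitness Studio Permit not required.

Compliance Authorization, High-Revenue Registration, Operating Registration, Regulatory Registration, Trade Permit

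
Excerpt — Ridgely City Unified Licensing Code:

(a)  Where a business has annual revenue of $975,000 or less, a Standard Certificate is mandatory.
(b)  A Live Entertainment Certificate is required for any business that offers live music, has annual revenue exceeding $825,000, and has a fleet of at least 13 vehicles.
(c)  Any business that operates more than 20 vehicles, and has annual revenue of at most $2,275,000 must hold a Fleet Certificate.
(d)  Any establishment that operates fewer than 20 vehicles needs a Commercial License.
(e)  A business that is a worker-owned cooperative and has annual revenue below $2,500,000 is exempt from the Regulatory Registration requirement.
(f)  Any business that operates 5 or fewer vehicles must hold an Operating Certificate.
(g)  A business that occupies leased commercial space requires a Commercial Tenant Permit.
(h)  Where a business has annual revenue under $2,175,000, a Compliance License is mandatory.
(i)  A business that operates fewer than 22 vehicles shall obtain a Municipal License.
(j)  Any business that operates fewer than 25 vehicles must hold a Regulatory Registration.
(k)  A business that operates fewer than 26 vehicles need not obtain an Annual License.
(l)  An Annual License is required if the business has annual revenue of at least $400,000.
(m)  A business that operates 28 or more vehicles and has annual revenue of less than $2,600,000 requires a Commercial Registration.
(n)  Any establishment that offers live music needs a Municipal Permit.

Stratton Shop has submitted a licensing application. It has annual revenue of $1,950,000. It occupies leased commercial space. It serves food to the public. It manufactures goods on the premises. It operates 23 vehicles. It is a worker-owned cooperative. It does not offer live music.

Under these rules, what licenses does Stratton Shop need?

Commercial Tenant Permit, Compliance License, Fleet Certificate

(a) revenue $1,950,000 > $975,000 → Standard Certificate not required.
(b) does not offer live music; revenue $1,950,000 > $825,000; vehicles 23 ≥ 13 → Live Entertainment Certificate not required.
(c) vehicles 23 > 20; revenue $1,950,000 ≤ $2,275,000 → Fleet Certificate required.
(d) vehicles 23 ≥ 20 → Commercial License not required.
(e) is a worker-owned cooperative; revenue $1,950,000 < $2,500,000 → exempt from Regulatory Registration.
(f) vehicles 23 > 5 → Operating Certificate not required.
(g) occupies leased commercial space → Commercial Tenant Permit required.
(h) revenue $1,950,000 < $2,175,000 → Compliance License required.
(i) vehicles 23 ≥ 22 → Municipal License not required.
(j) vehicles 23 < 25 → Regulatory Registration required.
(k) vehicles 23 < 26 → exempt from Annual License.
(l) revenue $1,950,000 ≥ $400,000 → Annual License required.
(m) vehicles 23 < 28; revenue $1,950,000 < $2,600,000 → Commercial Registration not required.
(n) does not offer live music → Municipal Permit not required.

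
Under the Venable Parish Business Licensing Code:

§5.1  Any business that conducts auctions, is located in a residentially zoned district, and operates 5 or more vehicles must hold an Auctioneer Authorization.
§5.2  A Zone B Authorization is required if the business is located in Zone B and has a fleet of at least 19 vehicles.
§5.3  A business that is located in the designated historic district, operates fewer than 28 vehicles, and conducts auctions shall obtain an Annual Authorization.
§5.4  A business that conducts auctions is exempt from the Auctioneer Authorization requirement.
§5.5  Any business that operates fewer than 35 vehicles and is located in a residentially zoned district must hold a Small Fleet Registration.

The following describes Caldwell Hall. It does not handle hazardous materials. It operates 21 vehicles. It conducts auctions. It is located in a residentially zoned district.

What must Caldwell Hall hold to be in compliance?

Small Fleet Registration

§5.1 conducts auctions; is located in a residentially zoned district; vehicles 21 ≥ 5 → Auctioneer Authorization required.
§5.2 is located in a residentially zoned district (not: is located in Zone B); vehicles 21 ≥ 19 → Zone B Authorization not required.
§5.3 is located in a residentially zoned district (not: is located in the designated historic district); vehicles 21 < 28; conducts auctions → Annual Authorization not required.
§5.4 conducts auctions → exempt from Auctioneer Authorization.
§5.5 vehicles 21 < 35; is located in a residentially zoned district → Small Fleet Registration required.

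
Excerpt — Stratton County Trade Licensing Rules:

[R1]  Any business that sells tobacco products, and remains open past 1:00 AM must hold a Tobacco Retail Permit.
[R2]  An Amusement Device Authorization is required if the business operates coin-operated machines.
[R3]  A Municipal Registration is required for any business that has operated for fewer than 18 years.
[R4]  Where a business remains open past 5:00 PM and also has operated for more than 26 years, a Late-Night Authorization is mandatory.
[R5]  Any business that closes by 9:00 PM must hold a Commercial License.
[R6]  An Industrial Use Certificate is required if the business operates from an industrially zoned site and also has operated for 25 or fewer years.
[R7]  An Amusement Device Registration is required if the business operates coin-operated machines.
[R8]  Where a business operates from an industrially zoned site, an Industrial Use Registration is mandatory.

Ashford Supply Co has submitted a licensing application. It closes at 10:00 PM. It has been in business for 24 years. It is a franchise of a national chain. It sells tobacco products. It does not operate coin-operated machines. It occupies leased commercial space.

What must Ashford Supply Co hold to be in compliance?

[R1] sells tobacco products; closes 10:00 PM, at/before 1:00 AM → Tobacco Retail Permit not required.
[R2] does not operate coin-operated machines → Amusement Device Authorization not required.
[R3] years in business 24 ≥ 18 → Municipal Registration not required.
[R4] closes 10:00 PM, after 5:00 PM; years in business 24 ≤ 26 → Late-Night Authorization not required.
[R5] closes 10:00 PM, after 9:00 PM → Commercial License not required.
[R6] occupies leased commercial space (not: operates from an industrially zoned site); years in business 24 ≤ 25 → Industrial Use Certificate not required.
[R7] does not operate coin-operated machines → Amusement Device Registration not required.
[R8] occupies leased commercial space (not: operates from an industrially zoned site) → Industrial Use Registration not required.

None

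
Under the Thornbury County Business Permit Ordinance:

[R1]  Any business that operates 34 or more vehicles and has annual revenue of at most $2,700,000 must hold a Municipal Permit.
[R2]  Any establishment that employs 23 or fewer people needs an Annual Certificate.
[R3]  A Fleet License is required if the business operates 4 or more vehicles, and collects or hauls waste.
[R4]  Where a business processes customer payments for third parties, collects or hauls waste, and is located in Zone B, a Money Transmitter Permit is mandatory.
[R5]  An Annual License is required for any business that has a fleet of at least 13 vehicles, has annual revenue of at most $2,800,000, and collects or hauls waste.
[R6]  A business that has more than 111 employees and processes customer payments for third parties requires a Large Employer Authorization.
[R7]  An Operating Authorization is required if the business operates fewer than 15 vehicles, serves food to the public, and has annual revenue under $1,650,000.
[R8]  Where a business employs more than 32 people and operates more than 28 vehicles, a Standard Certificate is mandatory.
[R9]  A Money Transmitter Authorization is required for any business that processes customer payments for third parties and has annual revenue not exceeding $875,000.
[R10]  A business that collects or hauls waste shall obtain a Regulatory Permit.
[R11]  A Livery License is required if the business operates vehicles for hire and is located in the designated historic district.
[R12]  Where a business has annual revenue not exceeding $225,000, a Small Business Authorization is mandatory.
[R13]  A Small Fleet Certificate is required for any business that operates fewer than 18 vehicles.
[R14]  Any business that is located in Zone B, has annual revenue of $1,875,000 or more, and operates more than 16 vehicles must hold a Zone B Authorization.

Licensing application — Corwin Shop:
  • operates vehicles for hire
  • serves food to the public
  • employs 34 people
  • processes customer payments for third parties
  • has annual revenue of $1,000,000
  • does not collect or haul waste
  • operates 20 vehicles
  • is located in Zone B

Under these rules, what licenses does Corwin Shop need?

[R1] vehicles 20 < 34; revenue $1,000,000 ≤ $2,700,000 → Municipal Permit not required.
[R2] employees 34 > 23 → Annual Certificate not required.
[R3] vehicles 20 ≥ 4; does not collect or haul waste → Fleet License not required.
[R4] processes customer payments for third parties; does not collect or haul waste; is located in Zone B → Money Transmitter Permit not required.
[R5] vehicles 20 ≥ 13; revenue $1,000,000 ≤ $2,800,000; does not collect or haul waste → Annual License not required.
[R6] employees 34 ≤ 111; processes customer payments for third parties → Large Employer Authorization not required.
[R7] vehicles 20 ≥ 15; serves food to the public; revenue $1,000,000 < $1,650,000 → Operating Authorization not required.
[R8] employees 34 > 32; vehicles 20 ≤ 28 → Standard Certificate not required.
[R9] processes customer payments for third parties; revenue $1,000,000 > $875,000 → Money Transmitter Authorization not required.
[R10] does not collect or haul waste → Regulatory Permit not required.
[R11] operates vehicles for hire; is located in Zone B (not: is located in the designated historic district) → Livery License not required.
[R12] revenue $1,000,000 > $225,000 → Small Business Authorization not required.
[R13] vehicles 20 ≥ 18 → Small Fleet Certificate not required.
[R14] is located in Zone B; revenue $1,000,000 < $1,875,000; vehicles 20 > 16 → Zone B Authorization not required.

None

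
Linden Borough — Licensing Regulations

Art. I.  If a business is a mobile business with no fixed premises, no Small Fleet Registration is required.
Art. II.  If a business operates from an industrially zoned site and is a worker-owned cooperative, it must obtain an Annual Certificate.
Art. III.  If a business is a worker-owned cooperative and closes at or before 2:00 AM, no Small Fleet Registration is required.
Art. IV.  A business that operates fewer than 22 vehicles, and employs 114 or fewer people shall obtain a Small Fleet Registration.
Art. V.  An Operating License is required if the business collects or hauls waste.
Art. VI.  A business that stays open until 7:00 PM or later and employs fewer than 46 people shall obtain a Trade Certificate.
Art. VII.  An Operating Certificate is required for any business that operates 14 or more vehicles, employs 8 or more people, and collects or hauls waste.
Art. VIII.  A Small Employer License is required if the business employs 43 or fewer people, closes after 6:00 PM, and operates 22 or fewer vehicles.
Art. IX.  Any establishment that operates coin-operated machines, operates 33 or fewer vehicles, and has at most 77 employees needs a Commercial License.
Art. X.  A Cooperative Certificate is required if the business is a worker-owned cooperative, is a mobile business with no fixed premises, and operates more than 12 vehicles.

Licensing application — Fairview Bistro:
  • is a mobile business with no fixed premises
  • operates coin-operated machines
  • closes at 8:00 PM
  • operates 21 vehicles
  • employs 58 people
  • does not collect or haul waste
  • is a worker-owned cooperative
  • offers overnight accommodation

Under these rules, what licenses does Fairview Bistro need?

Art. I. is a mobile business with no fixed premises → exempt from Small Fleet Registration.
Art. II. is a mobile business with no fixed premises (not: operates from an industrially zoned site); is a worker-owned cooperative → Annual Certificate not required.
Art. III. is a worker-owned cooperative; closes 8:00 PM, at/before 2:00 AM → exempt from Small Fleet Registration.
Art. IV. vehicles 21 < 22; employees 58 ≤ 114 → Small Fleet Registration required.
Art. V. does not collect or haul waste → Operating License not required.
Art. VI. closes 8:00 PM, after 7:00 PM; employees 58 ≥ 46 → Trade Certificate not required.
Art. VII. vehicles 21 ≥ 14; employees 58 ≥ 8; does not collect or haul waste → Operating Certificate not required.
Art. VIII. employees 58 > 43; closes 8:00 PM, after 6:00 PM; vehicles 21 ≤ 22 → Small Employer License not required.
Art. IX. operates coin-operated machines; vehicles 21 ≤ 33; employees 58 ≤ 77 → Commercial License required.
Art. X. is a worker-owned cooperative; is a mobile business with no fixed premises; vehicles 21 > 12 → Cooperative Certificate required.

Commercial License, Cooperative Certificate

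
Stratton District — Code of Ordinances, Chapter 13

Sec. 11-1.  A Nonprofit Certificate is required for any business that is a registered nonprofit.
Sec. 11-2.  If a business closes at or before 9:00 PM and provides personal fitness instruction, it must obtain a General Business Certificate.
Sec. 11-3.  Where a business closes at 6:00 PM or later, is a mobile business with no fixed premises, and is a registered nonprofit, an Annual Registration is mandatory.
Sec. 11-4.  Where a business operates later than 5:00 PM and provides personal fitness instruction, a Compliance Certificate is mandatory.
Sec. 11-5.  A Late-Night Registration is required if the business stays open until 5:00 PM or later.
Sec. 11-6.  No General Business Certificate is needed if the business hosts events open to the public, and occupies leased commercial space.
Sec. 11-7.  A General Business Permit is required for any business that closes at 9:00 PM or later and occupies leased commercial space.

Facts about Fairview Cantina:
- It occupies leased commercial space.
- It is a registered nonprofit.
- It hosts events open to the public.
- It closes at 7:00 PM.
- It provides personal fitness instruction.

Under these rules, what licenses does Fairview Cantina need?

Sec. 11-1. is a registered nonprofit → Nonprofit Certificate required.
Sec. 11-2. closes 7:00 PM, at/before 9:00 PM; provides personal fitness instruction → General Business Certificate required.
Sec. 11-3. closes 7:00 PM, after 6:00 PM; occupies leased commercial space (not: is a mobile business with no fixed premises); is a registered nonprofit → Annual Registration not required.
Sec. 11-4. closes 7:00 PM, after 5:00 PM; provides personal fitness instruction → Compliance Certificate required.
Sec. 11-5. closes 7:00 PM, after 5:00 PM → Late-Night Registration required.
Sec. 11-6. hosts events open to the public; occupies leased commercial space → exempt from General Business Certificate.
Sec. 11-7. closes 7:00 PM, at/before 9:00 PM; occupies leased commercial space → General Business Permit not required.

Compliance Certificate, Late-Night Registration, Nonprofit Certificate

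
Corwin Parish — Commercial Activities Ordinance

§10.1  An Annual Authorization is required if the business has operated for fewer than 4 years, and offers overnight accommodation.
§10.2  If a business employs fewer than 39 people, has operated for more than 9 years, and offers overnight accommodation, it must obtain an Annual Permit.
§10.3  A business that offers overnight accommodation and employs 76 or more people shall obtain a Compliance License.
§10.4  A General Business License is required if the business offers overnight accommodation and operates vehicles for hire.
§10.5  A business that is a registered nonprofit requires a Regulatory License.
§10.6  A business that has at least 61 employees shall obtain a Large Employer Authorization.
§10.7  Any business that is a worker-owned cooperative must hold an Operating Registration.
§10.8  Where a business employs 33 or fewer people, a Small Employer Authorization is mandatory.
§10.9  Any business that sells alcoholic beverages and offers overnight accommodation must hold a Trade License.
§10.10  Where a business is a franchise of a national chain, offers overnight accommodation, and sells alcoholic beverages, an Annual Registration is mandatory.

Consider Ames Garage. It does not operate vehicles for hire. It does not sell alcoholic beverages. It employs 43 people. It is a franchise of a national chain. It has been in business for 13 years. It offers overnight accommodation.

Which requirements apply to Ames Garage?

None

§10.1 years in business 13 ≥ 4; offers overnight accommodation → Annual Authorization not required.
§10.2 employees 43 ≥ 39; years in business 13 > 9; offers overnight accommodation → Annual Permit not required.
§10.3 offers overnight accommodation; employees 43 < 76 → Compliance License not required.
§10.4 offers overnight accommodation; does not operate vehicles for hire → General Business License not required.
§10.5 is a franchise of a national chain (not: is a registered nonprofit) → Regulatory License not required.
§10.6 employees 43 < 61 → Large Employer Authorization not required.
§10.7 is a franchise of a national chain (not: is a worker-owned cooperative) → Operating Registration not required.
§10.8 employees 43 > 33 → Small Employer Authorization not required.
§10.9 does not sell alcoholic beverages; offers overnight accommodation → Trade License not required.
§10.10 is a franchise of a national chain; offers overnight accommodation; does not sell alcoholic beverages → Annual Registration not required.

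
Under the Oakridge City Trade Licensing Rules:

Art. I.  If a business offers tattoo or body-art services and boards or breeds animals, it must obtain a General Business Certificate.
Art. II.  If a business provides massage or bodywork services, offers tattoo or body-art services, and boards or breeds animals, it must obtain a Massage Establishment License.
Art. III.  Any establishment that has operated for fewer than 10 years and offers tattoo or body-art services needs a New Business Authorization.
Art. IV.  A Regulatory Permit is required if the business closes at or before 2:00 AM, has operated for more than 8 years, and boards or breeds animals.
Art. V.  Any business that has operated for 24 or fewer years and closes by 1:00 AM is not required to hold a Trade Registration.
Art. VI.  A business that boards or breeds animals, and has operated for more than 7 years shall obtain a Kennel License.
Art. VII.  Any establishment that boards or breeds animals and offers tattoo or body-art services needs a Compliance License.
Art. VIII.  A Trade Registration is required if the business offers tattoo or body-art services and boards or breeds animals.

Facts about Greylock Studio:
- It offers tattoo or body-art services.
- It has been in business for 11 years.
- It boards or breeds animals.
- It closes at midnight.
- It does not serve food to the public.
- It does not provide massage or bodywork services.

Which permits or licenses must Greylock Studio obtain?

Compliance License, General Business Certificate, Kennel License, Regulatory Permit

Art. I. offers tattoo or body-art services; boards or breeds animals → General Business Certificate required.
Art. II. does not provide massage or bodywork services; offers tattoo or body-art services; boards or breeds animals → Massage Establishment License not required.
Art. III. years in business 11 ≥ 10; offers tattoo or body-art services → New Business Authorization not required.
Art. IV. closes midnight, at/before 2:00 AM; years in business 11 > 8; boards or breeds animals → Regulatory Permit required.
Art. V. years in business 11 ≤ 24; closes midnight, at/before 1:00 AM → exempt from Trade Registration.
Art. VI. boards or breeds animals; years in business 11 > 7 → Kennel License required.
Art. VII. boards or breeds animals; offers tattoo or body-art services → Compliance License required.
Art. VIII. offers tattoo or body-art services; boards or breeds animals → Trade Registration required.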